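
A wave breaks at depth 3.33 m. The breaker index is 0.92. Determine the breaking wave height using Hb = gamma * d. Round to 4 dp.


Hb = gamma * d
Hb = 0.92 * 3.33
Hb = 3.0636 m

3.0636


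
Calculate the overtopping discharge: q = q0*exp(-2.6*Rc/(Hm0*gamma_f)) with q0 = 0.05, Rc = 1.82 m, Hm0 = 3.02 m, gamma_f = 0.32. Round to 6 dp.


q = q0 * exp(-2.6 * Rc / (Hm0 * gamma_f))
Exponent = -2.6 * 1.82 / (3.02 * 0.32)
= -2.6 * 1.82 / 0.9664
= -4.896523
exp(-4.896523) = 0.007473
q = 0.05 * 0.007473
q = 0.000374 m^3/s/m

0.000374


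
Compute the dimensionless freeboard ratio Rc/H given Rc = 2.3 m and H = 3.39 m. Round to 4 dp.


Relative freeboard = Rc / H
= 2.3 / 3.39
= 0.6785

0.6785


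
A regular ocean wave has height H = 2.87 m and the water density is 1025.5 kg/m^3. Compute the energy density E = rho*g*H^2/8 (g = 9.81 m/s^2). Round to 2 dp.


E = (1/8) * rho * g * H^2
E = (1/8) * 1025.5 * 9.81 * 2.87^2
E = 0.125 * 1025.5 * 9.81 * 8.2369
E = 10358.06 J/m^2

10358.06


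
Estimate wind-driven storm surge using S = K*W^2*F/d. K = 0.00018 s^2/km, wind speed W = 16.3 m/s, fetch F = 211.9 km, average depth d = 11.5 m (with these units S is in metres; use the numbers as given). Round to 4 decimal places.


S = K * W^2 * F / d
W^2 = 16.3^2 = 265.69
S = 0.00018 * 265.69 * 211.9 / 11.5
Numerator = 0.00018 * 265.69 * 211.9 = 10.133948
S = 10.133948 / 11.5 = 0.8812 m

0.8812


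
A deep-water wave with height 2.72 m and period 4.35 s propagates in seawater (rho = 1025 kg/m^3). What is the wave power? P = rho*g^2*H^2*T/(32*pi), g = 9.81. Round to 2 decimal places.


P = rho * g^2 * H^2 * T / (32 * pi)
P = 1025 * 9.81^2 * 2.72^2 * 4.35 / (32 * pi)
P = 1025 * 96.2361 * 7.3984 * 4.35 / 100.53096
P = 31578.33 W/m

31578.33


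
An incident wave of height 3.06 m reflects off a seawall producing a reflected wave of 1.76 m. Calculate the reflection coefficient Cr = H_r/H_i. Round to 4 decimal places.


Cr = H_r / H_i
Cr = 1.76 / 3.06
Cr = 0.5752

0.5752


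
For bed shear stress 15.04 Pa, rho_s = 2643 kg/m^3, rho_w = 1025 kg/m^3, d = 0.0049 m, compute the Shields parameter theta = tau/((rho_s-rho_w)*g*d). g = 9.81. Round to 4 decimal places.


theta = tau / ((rho_s - rho_w) * g * d)
rho_s - rho_w = 2643 - 1025 = 1618
Denominator = 1618 * 9.81 * 0.0049 = 77.775642
theta = 15.04 / 77.775642
theta = 0.1934

0.1934


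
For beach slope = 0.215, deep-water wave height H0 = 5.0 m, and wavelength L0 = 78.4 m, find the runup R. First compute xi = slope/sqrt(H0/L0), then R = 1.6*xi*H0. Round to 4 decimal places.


xi = slope / sqrt(H0/L0)
H0/L0 = 5.0/78.4 = 0.063776
sqrt(0.063776) = 0.252538
xi = 0.215 / 0.252538 = 0.851357
R = 1.6 * xi * H0 = 1.6 * 0.851357 * 5.0
R = 6.8109 m

6.8109


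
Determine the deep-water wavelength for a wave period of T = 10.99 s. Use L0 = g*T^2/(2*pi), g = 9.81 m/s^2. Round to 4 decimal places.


L0 = g * T^2 / (2 * pi)
L0 = 9.81 * 10.99^2 / (2 * pi)
L0 = 9.81 * 120.7801 / 6.28319
L0 = 1184.8528 / 6.28319
L0 = 188.5752 m

188.5752


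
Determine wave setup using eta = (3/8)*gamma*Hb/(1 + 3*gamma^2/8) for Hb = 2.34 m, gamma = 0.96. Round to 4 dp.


eta = (3/8) * gamma * Hb / (1 + 3*gamma^2/8)
Numerator = (3/8) * 0.96 * 2.34 = 0.842400
Denominator = 1 + 3*0.96^2/8 = 1 + 0.345600 = 1.345600
eta = 0.842400 / 1.345600
eta = 0.6260 m

0.6260


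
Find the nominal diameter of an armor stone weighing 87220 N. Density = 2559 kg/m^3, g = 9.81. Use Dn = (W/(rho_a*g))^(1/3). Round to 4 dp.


V = W / (rho_a * g)
V = 87220 / (2559 * 9.81)
V = 87220 / 25103.79
V = 3.474376 m^3
Dn = V^(1/3) = 3.474376^(1/3)
Dn = 1.5146 m

1.5146


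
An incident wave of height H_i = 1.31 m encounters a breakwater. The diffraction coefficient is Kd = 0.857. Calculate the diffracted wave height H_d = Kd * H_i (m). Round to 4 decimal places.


H_d = Kd * H_i
H_d = 0.857 * 1.31
H_d = 1.1227 m

1.1227


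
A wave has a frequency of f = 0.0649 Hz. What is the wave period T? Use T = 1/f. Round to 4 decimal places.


T = 1 / f
T = 1 / 0.0649
T = 15.4083 s

15.4083


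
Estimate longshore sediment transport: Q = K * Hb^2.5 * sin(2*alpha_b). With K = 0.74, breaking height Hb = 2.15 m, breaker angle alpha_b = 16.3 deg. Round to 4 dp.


Q = K * Hb^2.5 * sin(2 * alpha_b)
Hb^2.5 = 2.15^2.5 = 6.777915
sin(2 * 16.3) = sin(32.6) = 0.538771
Q = 0.74 * 6.777915 * 0.538771
Q = 2.7023 m^3/s

2.7023


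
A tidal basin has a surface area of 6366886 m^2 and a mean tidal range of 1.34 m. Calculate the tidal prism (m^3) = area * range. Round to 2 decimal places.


Tidal prism = Area * Tidal range
P = 6366886 * 1.34
P = 8531627.24 m^3

8531627.24


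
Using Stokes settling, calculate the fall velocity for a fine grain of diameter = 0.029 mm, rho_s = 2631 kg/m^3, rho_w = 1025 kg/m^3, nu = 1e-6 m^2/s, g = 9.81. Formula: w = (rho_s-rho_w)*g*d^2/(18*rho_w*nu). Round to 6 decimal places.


w = (rho_s - rho_w) * g * d^2 / (18 * rho_w * nu)
d = 0.029 mm = 0.000029 m
rho_s - rho_w = 2631 - 1025 = 1606
Numerator = 1606 * 9.81 * (0.000029)^2 = 0.000013249837
Denominator = 18 * 1025 * 1e-6 = 0.018450
w = 0.000718 m/s

0.000718


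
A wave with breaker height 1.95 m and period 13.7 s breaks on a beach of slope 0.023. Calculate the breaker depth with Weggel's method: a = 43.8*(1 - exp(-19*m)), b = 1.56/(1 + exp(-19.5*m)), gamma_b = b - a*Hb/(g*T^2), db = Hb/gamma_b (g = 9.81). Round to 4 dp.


a = 43.8 * (1 - exp(-19 * m))
exp(-19 * 0.023) = exp(-0.4370) = 0.645971
a = 43.8 * (1 - 0.645971) = 15.506451
b = 1.56 / (1 + exp(-19.5 * m))
exp(-19.5 * 0.023) = exp(-0.4485) = 0.638585
b = 1.56 / (1 + 0.638585) = 0.952041
Hb / (g * T^2) = 1.95 / (9.81 * 13.7^2) = 1.95 / 1841.2389 = 0.00105907
gamma_b = b - a * Hb/(g*T^2) = 0.952041 - 15.506451 * 0.00105907 = 0.935618
db = Hb / gamma_b = 1.95 / 0.935618
db = 2.0842 m

2.0842


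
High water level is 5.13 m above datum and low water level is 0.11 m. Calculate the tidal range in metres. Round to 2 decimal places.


Tidal range = High water - Low water
Tidal range = 5.13 - (0.11)
Tidal range = 5.02 m

5.02


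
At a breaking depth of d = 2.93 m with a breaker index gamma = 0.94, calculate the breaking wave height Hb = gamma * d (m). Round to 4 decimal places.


Hb = gamma * d
Hb = 0.94 * 2.93
Hb = 2.7542 m

2.7542


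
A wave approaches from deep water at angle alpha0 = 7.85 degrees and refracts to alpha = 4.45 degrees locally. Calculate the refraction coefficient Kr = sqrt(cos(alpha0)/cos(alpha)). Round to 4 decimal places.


Kr = sqrt(cos(alpha0) / cos(alpha))
cos(7.85) = 0.990629
cos(4.45) = 0.996985
Kr = sqrt(0.990629 / 0.996985)
Kr = sqrt(0.993624)
Kr = 0.9968

0.9968


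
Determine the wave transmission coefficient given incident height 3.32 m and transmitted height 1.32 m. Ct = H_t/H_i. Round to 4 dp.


Ct = H_t / H_i
Ct = 1.32 / 3.32
Ct = 0.3976

0.3976


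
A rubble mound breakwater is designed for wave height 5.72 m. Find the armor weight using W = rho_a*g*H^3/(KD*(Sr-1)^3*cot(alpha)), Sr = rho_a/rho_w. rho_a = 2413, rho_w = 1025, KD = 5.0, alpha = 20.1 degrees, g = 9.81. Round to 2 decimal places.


Sr = rho_a / rho_w = 2413 / 1025 = 2.354146
(Sr - 1) = 1.354146
(Sr - 1)^3 = 2.483115
cot(20.1) = 1 / tan(20.1) = 1 / 0.365948 = 2.732628
Numerator = 2413 * 9.81 * 5.72^3 = 4430109.0385
Denominator = 5.0 * 2.483115 * 2.732628 = 33.927151
W = 4430109.0385 / 33.927151
W = 130577.10 N

130577.10


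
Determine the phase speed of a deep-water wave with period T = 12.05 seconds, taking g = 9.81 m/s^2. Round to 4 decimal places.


We use the deep-water celerity formula:
C = g * T / (2 * pi)
C = 9.81 * 12.05 / (2 * 3.14159...)
C = 118.210500 / 6.283185
C = 18.8138 m/s

18.8138


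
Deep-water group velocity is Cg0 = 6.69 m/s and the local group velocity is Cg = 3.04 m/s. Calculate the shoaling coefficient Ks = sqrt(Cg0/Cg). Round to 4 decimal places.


Ks = sqrt(Cg0 / Cg)
Ks = sqrt(6.69 / 3.04)
Ks = sqrt(2.2007)
Ks = 1.4835

1.4835


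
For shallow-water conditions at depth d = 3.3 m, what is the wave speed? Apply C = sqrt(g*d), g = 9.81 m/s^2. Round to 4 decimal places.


Using the shallow-water approximation:
C = sqrt(g * d) = sqrt(9.81 * 3.3)
C = sqrt(32.3730)
C = 5.6897 m/s

5.6897


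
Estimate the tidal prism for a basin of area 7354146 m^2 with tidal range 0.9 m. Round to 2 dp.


Tidal prism = Area * Tidal range
P = 7354146 * 0.9
P = 6618731.40 m^3

6618731.40


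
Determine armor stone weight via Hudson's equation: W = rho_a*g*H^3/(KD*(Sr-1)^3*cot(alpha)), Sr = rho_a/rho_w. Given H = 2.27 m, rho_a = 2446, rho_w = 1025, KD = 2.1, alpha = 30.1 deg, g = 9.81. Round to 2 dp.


Sr = rho_a / rho_w = 2446 / 1025 = 2.386341
(Sr - 1) = 1.386341
(Sr - 1)^3 = 2.664469
cot(30.1) = 1 / tan(30.1) = 1 / 0.579680 = 1.725091
Numerator = 2446 * 9.81 * 2.27^3 = 280674.5478
Denominator = 2.1 * 2.664469 * 1.725091 = 9.652545
W = 280674.5478 / 9.652545
W = 29077.78 N

29077.78


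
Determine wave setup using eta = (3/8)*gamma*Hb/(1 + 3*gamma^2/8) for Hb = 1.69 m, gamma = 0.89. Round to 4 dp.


eta = (3/8) * gamma * Hb / (1 + 3*gamma^2/8)
Numerator = (3/8) * 0.89 * 1.69 = 0.564037
Denominator = 1 + 3*0.89^2/8 = 1 + 0.297038 = 1.297038
eta = 0.564037 / 1.297038
eta = 0.4349 m

0.4349


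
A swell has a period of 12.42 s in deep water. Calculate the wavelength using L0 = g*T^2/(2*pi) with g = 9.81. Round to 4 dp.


L0 = g * T^2 / (2 * pi)
L0 = 9.81 * 12.42^2 / (2 * pi)
L0 = 9.81 * 154.2564 / 6.28319
L0 = 1513.2553 / 6.28319
L0 = 240.8421 m

240.8421


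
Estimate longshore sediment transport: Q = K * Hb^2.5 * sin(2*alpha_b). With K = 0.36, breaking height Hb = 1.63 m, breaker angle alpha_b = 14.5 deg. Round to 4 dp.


Q = K * Hb^2.5 * sin(2 * alpha_b)
Hb^2.5 = 1.63^2.5 = 3.392103
sin(2 * 14.5) = sin(29.0) = 0.484810
Q = 0.36 * 3.392103 * 0.484810
Q = 0.5920 m^3/s

0.5920


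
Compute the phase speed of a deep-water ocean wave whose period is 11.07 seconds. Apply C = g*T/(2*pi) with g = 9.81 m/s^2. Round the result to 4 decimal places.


We use the deep-water celerity formula:
C = g * T / (2 * pi)
C = 9.81 * 11.07 / (2 * 3.14159...)
C = 108.596700 / 6.283185
C = 17.2837 m/s

17.2837


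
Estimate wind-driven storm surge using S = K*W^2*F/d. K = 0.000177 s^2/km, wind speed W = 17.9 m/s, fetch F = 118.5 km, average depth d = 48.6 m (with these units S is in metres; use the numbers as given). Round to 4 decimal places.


S = K * W^2 * F / d
W^2 = 17.9^2 = 320.41
S = 0.000177 * 320.41 * 118.5 / 48.6
Numerator = 0.000177 * 320.41 * 118.5 = 6.720440
S = 6.720440 / 48.6 = 0.1383 m

0.1383


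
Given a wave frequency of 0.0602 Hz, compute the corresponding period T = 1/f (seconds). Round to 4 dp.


T = 1 / f
T = 1 / 0.0602
T = 16.6113 s

16.6113


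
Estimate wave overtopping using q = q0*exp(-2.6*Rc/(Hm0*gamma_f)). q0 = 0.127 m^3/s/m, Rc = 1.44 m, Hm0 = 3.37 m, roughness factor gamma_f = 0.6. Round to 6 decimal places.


q = q0 * exp(-2.6 * Rc / (Hm0 * gamma_f))
Exponent = -2.6 * 1.44 / (3.37 * 0.6)
= -2.6 * 1.44 / 2.0220
= -1.851632
exp(-1.851632) = 0.156981
q = 0.127 * 0.156981
q = 0.019937 m^3/s/m

0.019937


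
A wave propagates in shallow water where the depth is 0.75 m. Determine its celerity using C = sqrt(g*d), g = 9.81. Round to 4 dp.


Using the shallow-water approximation:
C = sqrt(g * d) = sqrt(9.81 * 0.75)
C = sqrt(7.3575)
C = 2.7125 m/s

2.7125


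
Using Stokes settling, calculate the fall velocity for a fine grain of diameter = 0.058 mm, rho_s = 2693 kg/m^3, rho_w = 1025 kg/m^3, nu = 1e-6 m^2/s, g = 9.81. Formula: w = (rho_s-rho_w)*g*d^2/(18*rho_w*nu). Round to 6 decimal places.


w = (rho_s - rho_w) * g * d^2 / (18 * rho_w * nu)
d = 0.058 mm = 0.000058 m
rho_s - rho_w = 2693 - 1025 = 1668
Numerator = 1668 * 9.81 * (0.000058)^2 = 0.000055045401
Denominator = 18 * 1025 * 1e-6 = 0.018450
w = 0.002983 m/s

0.002983


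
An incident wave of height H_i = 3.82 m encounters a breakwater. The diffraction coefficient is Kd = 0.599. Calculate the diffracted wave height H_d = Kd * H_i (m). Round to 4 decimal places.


H_d = Kd * H_i
H_d = 0.599 * 3.82
H_d = 2.2882 m

2.2882


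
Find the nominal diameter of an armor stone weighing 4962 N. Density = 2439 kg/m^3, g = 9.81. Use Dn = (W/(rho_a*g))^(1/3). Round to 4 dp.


V = W / (rho_a * g)
V = 4962 / (2439 * 9.81)
V = 4962 / 23926.59
V = 0.207384 m^3
Dn = V^(1/3) = 0.207384^(1/3)
Dn = 0.5919 m

0.5919


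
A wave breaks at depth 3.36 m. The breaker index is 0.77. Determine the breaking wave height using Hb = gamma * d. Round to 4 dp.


Hb = gamma * d
Hb = 0.77 * 3.36
Hb = 2.5872 m

2.5872


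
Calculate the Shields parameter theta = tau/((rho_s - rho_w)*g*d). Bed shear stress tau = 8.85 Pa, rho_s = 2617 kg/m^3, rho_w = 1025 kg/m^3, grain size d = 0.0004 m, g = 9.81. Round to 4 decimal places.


theta = tau / ((rho_s - rho_w) * g * d)
rho_s - rho_w = 2617 - 1025 = 1592
Denominator = 1592 * 9.81 * 0.0004 = 6.247008
theta = 8.85 / 6.247008
theta = 1.4167

1.4167


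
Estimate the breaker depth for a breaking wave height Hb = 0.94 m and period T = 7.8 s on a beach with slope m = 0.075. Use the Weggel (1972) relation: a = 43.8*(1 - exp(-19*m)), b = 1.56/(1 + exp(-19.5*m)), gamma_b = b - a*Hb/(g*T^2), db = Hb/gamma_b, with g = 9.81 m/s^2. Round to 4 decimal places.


a = 43.8 * (1 - exp(-19 * m))
exp(-19 * 0.075) = exp(-1.4250) = 0.240508
a = 43.8 * (1 - 0.240508) = 33.265729
b = 1.56 / (1 + exp(-19.5 * m))
exp(-19.5 * 0.075) = exp(-1.4625) = 0.231656
b = 1.56 / (1 + 0.231656) = 1.266587
Hb / (g * T^2) = 0.94 / (9.81 * 7.8^2) = 0.94 / 596.8404 = 0.00157496
gamma_b = b - a * Hb/(g*T^2) = 1.266587 - 33.265729 * 0.00157496 = 1.214195
db = Hb / gamma_b = 0.94 / 1.214195
db = 0.7742 m

0.7742


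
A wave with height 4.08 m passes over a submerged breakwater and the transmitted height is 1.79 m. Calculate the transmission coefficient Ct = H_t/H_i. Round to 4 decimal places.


Ct = H_t / H_i
Ct = 1.79 / 4.08
Ct = 0.4387

0.4387


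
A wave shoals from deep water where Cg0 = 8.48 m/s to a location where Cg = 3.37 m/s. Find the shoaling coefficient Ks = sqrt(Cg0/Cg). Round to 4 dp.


Ks = sqrt(Cg0 / Cg)
Ks = sqrt(8.48 / 3.37)
Ks = sqrt(2.5163)
Ks = 1.5863

1.5863


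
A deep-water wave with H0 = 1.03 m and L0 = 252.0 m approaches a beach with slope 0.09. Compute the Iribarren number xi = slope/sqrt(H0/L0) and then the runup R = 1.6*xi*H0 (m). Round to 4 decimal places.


xi = slope / sqrt(H0/L0)
H0/L0 = 1.03/252.0 = 0.004087
sqrt(0.004087) = 0.063932
xi = 0.09 / 0.063932 = 1.407746
R = 1.6 * xi * H0 = 1.6 * 1.407746 * 1.03
R = 2.3200 m

2.3200


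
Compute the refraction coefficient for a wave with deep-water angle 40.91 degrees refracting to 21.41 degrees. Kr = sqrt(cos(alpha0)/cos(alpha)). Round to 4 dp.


Kr = sqrt(cos(alpha0) / cos(alpha))
cos(40.91) = 0.755739
cos(21.41) = 0.930992
Kr = sqrt(0.755739 / 0.930992)
Kr = sqrt(0.811757)
Kr = 0.9010

0.9010


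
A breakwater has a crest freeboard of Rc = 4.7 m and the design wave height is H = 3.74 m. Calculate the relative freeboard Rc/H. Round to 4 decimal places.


Relative freeboard = Rc / H
= 4.7 / 3.74
= 1.2567

1.2567


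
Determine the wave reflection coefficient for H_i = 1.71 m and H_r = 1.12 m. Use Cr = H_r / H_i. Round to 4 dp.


Cr = H_r / H_i
Cr = 1.12 / 1.71
Cr = 0.6550

0.6550


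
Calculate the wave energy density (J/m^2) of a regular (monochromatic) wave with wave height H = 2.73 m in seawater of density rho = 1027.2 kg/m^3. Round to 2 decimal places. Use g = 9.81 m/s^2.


E = (1/8) * rho * g * H^2
E = (1/8) * 1027.2 * 9.81 * 2.73^2
E = 0.125 * 1027.2 * 9.81 * 7.4529
E = 9387.70 J/m^2

9387.70


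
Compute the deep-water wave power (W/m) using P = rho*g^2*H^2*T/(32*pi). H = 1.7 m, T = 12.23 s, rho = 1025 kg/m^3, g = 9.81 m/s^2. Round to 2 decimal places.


P = rho * g^2 * H^2 * T / (32 * pi)
P = 1025 * 9.81^2 * 1.7^2 * 12.23 / (32 * pi)
P = 1025 * 96.2361 * 2.8900 * 12.23 / 100.53096
P = 34680.58 W/m

34680.58


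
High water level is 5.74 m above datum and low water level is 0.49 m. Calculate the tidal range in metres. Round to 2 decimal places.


Tidal range = High water - Low water
Tidal range = 5.74 - (0.49)
Tidal range = 5.25 m

5.25


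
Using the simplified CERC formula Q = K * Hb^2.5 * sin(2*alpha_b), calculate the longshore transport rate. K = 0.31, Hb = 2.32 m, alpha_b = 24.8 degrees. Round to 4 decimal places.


Q = K * Hb^2.5 * sin(2 * alpha_b)
Hb^2.5 = 2.32^2.5 = 8.198227
sin(2 * 24.8) = sin(49.6) = 0.761538
Q = 0.31 * 8.198227 * 0.761538
Q = 1.9354 m^3/s

1.9354


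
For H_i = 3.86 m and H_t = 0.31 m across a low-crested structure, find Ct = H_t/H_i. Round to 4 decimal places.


Ct = H_t / H_i
Ct = 0.31 / 3.86
Ct = 0.0803

0.0803


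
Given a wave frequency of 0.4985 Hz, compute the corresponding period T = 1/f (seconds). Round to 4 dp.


T = 1 / f
T = 1 / 0.4985
T = 2.0060 s

2.0060


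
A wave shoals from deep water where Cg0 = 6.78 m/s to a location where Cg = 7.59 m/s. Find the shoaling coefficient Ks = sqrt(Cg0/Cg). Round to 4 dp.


Ks = sqrt(Cg0 / Cg)
Ks = sqrt(6.78 / 7.59)
Ks = sqrt(0.8933)
Ks = 0.9451

0.9451


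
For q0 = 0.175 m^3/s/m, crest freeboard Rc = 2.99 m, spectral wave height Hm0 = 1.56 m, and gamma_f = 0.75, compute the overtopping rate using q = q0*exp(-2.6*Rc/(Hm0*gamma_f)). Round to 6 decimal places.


q = q0 * exp(-2.6 * Rc / (Hm0 * gamma_f))
Exponent = -2.6 * 2.99 / (1.56 * 0.75)
= -2.6 * 2.99 / 1.1700
= -6.644444
exp(-6.644444) = 0.001301
q = 0.175 * 0.001301
q = 0.000228 m^3/s/m

0.000228


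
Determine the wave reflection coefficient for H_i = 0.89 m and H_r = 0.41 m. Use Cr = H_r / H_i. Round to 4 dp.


Cr = H_r / H_i
Cr = 0.41 / 0.89
Cr = 0.4607

0.4607


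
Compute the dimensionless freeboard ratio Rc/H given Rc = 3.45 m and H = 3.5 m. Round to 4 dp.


Relative freeboard = Rc / H
= 3.45 / 3.5
= 0.9857

0.9857


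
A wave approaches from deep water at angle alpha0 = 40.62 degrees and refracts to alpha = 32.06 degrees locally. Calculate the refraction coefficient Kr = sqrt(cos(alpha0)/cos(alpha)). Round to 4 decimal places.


Kr = sqrt(cos(alpha0) / cos(alpha))
cos(40.62) = 0.759044
cos(32.06) = 0.847493
Kr = sqrt(0.759044 / 0.847493)
Kr = sqrt(0.895635)
Kr = 0.9464

0.9464


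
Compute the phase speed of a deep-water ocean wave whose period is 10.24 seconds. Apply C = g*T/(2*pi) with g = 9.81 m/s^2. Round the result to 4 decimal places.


We use the deep-water celerity formula:
C = g * T / (2 * pi)
C = 9.81 * 10.24 / (2 * 3.14159...)
C = 100.454400 / 6.283185
C = 15.9878 m/s

15.9878


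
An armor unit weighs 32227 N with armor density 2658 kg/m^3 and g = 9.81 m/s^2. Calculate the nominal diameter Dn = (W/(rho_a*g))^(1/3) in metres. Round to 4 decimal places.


V = W / (rho_a * g)
V = 32227 / (2658 * 9.81)
V = 32227 / 26074.98
V = 1.235936 m^3
Dn = V^(1/3) = 1.235936^(1/3)
Dn = 1.0732 m

1.0732


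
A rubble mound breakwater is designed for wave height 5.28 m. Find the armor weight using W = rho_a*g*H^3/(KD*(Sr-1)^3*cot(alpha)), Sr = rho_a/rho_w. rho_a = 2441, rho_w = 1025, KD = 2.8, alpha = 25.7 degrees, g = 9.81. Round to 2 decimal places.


Sr = rho_a / rho_w = 2441 / 1025 = 2.381463
(Sr - 1) = 1.381463
(Sr - 1)^3 = 2.636442
cot(25.7) = 1 / tan(25.7) = 1 / 0.481267 = 2.077847
Numerator = 2441 * 9.81 * 5.28^3 = 3524833.0702
Denominator = 2.8 * 2.636442 * 2.077847 = 15.338739
W = 3524833.0702 / 15.338739
W = 229799.40 N

229799.40


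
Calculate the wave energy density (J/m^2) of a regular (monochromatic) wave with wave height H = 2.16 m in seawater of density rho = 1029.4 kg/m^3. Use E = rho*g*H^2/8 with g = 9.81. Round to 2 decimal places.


E = (1/8) * rho * g * H^2
E = (1/8) * 1029.4 * 9.81 * 2.16^2
E = 0.125 * 1029.4 * 9.81 * 4.6656
E = 5889.40 J/m^2

5889.40


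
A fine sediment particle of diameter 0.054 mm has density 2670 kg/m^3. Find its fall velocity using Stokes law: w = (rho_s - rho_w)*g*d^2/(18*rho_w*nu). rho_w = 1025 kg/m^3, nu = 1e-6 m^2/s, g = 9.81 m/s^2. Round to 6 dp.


w = (rho_s - rho_w) * g * d^2 / (18 * rho_w * nu)
d = 0.054 mm = 0.000054 m
rho_s - rho_w = 2670 - 1025 = 1645
Numerator = 1645 * 9.81 * (0.000054)^2 = 0.000047056804
Denominator = 18 * 1025 * 1e-6 = 0.018450
w = 0.002551 m/s

0.002551


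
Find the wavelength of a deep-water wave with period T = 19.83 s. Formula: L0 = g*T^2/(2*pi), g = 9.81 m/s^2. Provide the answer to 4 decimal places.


L0 = g * T^2 / (2 * pi)
L0 = 9.81 * 19.83^2 / (2 * pi)
L0 = 9.81 * 393.2289 / 6.28319
L0 = 3857.5755 / 6.28319
L0 = 613.9522 m

613.9522


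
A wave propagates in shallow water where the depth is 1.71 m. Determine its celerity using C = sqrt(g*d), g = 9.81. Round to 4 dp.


Using the shallow-water approximation:
C = sqrt(g * d) = sqrt(9.81 * 1.71)
C = sqrt(16.7751)
C = 4.0957 m/s

4.0957


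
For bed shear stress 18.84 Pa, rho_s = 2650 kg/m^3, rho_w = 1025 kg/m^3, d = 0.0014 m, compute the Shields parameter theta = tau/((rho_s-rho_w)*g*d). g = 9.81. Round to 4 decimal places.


theta = tau / ((rho_s - rho_w) * g * d)
rho_s - rho_w = 2650 - 1025 = 1625
Denominator = 1625 * 9.81 * 0.0014 = 22.317750
theta = 18.84 / 22.317750
theta = 0.8442

0.8442


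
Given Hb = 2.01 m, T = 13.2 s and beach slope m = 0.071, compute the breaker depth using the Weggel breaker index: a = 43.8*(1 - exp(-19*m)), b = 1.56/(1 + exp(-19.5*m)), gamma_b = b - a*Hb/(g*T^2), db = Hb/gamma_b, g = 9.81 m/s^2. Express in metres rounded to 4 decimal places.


a = 43.8 * (1 - exp(-19 * m))
exp(-19 * 0.071) = exp(-1.3490) = 0.259500
a = 43.8 * (1 - 0.259500) = 32.433916
b = 1.56 / (1 + exp(-19.5 * m))
exp(-19.5 * 0.071) = exp(-1.3845) = 0.250449
b = 1.56 / (1 + 0.250449) = 1.247552
Hb / (g * T^2) = 2.01 / (9.81 * 13.2^2) = 2.01 / 1709.2944 = 0.00117592
gamma_b = b - a * Hb/(g*T^2) = 1.247552 - 32.433916 * 0.00117592 = 1.209412
db = Hb / gamma_b = 2.01 / 1.209412
db = 1.6620 m

1.6620


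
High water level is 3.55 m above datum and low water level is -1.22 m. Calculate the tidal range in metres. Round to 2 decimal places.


Tidal range = High water - Low water
Tidal range = 3.55 - (-1.22)
Tidal range = 4.77 m

4.77


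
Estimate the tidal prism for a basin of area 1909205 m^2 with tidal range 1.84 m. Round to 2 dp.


Tidal prism = Area * Tidal range
P = 1909205 * 1.84
P = 3512937.20 m^3

3512937.20


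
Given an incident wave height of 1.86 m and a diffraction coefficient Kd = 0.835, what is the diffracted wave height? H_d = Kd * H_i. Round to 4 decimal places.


H_d = Kd * H_i
H_d = 0.835 * 1.86
H_d = 1.5531 m

1.5531


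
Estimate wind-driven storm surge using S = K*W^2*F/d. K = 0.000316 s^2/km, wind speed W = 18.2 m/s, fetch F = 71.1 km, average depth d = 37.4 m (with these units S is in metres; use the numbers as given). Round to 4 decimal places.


S = K * W^2 * F / d
W^2 = 18.2^2 = 331.24
S = 0.000316 * 331.24 * 71.1 / 37.4
Numerator = 0.000316 * 331.24 * 71.1 = 7.442168
S = 7.442168 / 37.4 = 0.1990 m

0.1990


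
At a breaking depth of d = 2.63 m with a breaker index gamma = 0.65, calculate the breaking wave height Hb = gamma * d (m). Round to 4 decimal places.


Hb = gamma * d
Hb = 0.65 * 2.63
Hb = 1.7095 m

1.7095


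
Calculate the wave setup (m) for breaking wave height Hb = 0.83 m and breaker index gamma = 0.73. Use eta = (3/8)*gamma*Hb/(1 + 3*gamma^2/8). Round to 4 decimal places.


eta = (3/8) * gamma * Hb / (1 + 3*gamma^2/8)
Numerator = (3/8) * 0.73 * 0.83 = 0.227212
Denominator = 1 + 3*0.73^2/8 = 1 + 0.199838 = 1.199838
eta = 0.227212 / 1.199838
eta = 0.1894 m

0.1894


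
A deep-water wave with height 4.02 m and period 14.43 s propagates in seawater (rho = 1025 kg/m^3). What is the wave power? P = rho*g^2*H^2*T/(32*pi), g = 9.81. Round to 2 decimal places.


P = rho * g^2 * H^2 * T / (32 * pi)
P = 1025 * 9.81^2 * 4.02^2 * 14.43 / (32 * pi)
P = 1025 * 96.2361 * 16.1604 * 14.43 / 100.53096
P = 228812.88 W/m

228812.88


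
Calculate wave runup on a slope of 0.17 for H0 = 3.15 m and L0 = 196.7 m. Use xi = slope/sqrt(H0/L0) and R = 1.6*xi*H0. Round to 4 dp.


xi = slope / sqrt(H0/L0)
H0/L0 = 3.15/196.7 = 0.016014
sqrt(0.016014) = 0.126547
xi = 0.17 / 0.126547 = 1.343371
R = 1.6 * xi * H0 = 1.6 * 1.343371 * 3.15
R = 6.7706 m

6.7706


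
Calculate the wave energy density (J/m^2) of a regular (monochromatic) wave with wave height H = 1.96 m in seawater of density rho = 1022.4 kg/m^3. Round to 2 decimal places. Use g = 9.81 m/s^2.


E = (1/8) * rho * g * H^2
E = (1/8) * 1022.4 * 9.81 * 1.96^2
E = 0.125 * 1022.4 * 9.81 * 3.8416
E = 4816.28 J/m^2

4816.28


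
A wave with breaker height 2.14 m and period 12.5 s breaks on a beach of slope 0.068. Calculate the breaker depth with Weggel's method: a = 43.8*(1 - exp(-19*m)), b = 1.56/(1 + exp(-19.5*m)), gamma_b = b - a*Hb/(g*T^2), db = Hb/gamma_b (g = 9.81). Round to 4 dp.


a = 43.8 * (1 - exp(-19 * m))
exp(-19 * 0.068) = exp(-1.2920) = 0.274721
a = 43.8 * (1 - 0.274721) = 31.767229
b = 1.56 / (1 + exp(-19.5 * m))
exp(-19.5 * 0.068) = exp(-1.3260) = 0.265537
b = 1.56 / (1 + 0.265537) = 1.232678
Hb / (g * T^2) = 2.14 / (9.81 * 12.5^2) = 2.14 / 1532.8125 = 0.00139613
gamma_b = b - a * Hb/(g*T^2) = 1.232678 - 31.767229 * 0.00139613 = 1.188327
db = Hb / gamma_b = 2.14 / 1.188327
db = 1.8009 m

1.8009


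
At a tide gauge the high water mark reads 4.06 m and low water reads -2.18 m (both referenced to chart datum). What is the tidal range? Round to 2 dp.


Tidal range = High water - Low water
Tidal range = 4.06 - (-2.18)
Tidal range = 6.24 m

6.24


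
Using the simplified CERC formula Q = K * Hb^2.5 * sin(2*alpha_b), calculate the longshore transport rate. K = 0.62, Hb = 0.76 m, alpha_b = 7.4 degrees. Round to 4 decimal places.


Q = K * Hb^2.5 * sin(2 * alpha_b)
Hb^2.5 = 0.76^2.5 = 0.503540
sin(2 * 7.4) = sin(14.8) = 0.255446
Q = 0.62 * 0.503540 * 0.255446
Q = 0.0797 m^3/s

0.0797


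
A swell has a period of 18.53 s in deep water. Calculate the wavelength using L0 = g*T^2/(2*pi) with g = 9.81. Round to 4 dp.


L0 = g * T^2 / (2 * pi)
L0 = 9.81 * 18.53^2 / (2 * pi)
L0 = 9.81 * 343.3609 / 6.28319
L0 = 3368.3704 / 6.28319
L0 = 536.0928 m

536.0928


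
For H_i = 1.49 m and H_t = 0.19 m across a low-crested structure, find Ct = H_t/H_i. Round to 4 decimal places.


Ct = H_t / H_i
Ct = 0.19 / 1.49
Ct = 0.1275

0.1275


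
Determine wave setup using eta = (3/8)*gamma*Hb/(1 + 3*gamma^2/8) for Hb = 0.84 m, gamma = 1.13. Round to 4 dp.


eta = (3/8) * gamma * Hb / (1 + 3*gamma^2/8)
Numerator = (3/8) * 1.13 * 0.84 = 0.355950
Denominator = 1 + 3*1.13^2/8 = 1 + 0.478838 = 1.478838
eta = 0.355950 / 1.478838
eta = 0.2407 m

0.2407


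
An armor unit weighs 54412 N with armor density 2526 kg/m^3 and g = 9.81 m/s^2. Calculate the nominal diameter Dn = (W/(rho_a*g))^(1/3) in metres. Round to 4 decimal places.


V = W / (rho_a * g)
V = 54412 / (2526 * 9.81)
V = 54412 / 24780.06
V = 2.195798 m^3
Dn = V^(1/3) = 2.195798^(1/3)
Dn = 1.2998 m

1.2998


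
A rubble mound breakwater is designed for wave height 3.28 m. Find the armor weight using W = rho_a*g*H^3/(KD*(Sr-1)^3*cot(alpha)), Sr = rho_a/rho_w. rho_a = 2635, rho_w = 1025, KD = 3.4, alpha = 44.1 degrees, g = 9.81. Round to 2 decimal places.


Sr = rho_a / rho_w = 2635 / 1025 = 2.570732
(Sr - 1) = 1.570732
(Sr - 1)^3 = 3.875306
cot(44.1) = 1 / tan(44.1) = 1 / 0.969067 = 1.031920
Numerator = 2635 * 9.81 * 3.28^3 = 912160.2823
Denominator = 3.4 * 3.875306 * 1.031920 = 13.596620
W = 912160.2823 / 13.596620
W = 67087.28 N

67087.28


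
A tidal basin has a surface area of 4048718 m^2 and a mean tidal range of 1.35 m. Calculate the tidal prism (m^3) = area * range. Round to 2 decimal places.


Tidal prism = Area * Tidal range
P = 4048718 * 1.35
P = 5465769.30 m^3

5465769.30


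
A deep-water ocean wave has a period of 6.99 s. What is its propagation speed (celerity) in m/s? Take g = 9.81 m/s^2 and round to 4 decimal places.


We use the deep-water celerity formula:
C = g * T / (2 * pi)
C = 9.81 * 6.99 / (2 * 3.14159...)
C = 68.571900 / 6.283185
C = 10.9136 m/s

10.9136


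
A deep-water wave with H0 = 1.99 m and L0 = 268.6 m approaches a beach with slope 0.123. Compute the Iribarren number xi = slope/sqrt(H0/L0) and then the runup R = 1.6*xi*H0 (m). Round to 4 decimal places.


xi = slope / sqrt(H0/L0)
H0/L0 = 1.99/268.6 = 0.007409
sqrt(0.007409) = 0.086074
xi = 0.123 / 0.086074 = 1.428998
R = 1.6 * xi * H0 = 1.6 * 1.428998 * 1.99
R = 4.5499 m

4.5499


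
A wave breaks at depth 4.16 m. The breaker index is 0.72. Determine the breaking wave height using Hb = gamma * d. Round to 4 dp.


Hb = gamma * d
Hb = 0.72 * 4.16
Hb = 2.9952 m

2.9952


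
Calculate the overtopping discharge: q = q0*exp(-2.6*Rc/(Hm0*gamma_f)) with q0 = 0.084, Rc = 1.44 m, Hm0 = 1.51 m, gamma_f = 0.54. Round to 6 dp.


q = q0 * exp(-2.6 * Rc / (Hm0 * gamma_f))
Exponent = -2.6 * 1.44 / (1.51 * 0.54)
= -2.6 * 1.44 / 0.8154
= -4.591611
exp(-4.591611) = 0.010137
q = 0.084 * 0.010137
q = 0.000851 m^3/s/m

0.000851


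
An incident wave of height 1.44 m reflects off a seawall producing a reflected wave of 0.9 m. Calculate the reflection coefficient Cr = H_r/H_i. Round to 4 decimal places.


Cr = H_r / H_i
Cr = 0.9 / 1.44
Cr = 0.6250

0.6250


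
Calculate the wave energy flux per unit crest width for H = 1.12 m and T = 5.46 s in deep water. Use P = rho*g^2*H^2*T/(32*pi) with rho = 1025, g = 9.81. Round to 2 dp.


P = rho * g^2 * H^2 * T / (32 * pi)
P = 1025 * 9.81^2 * 1.12^2 * 5.46 / (32 * pi)
P = 1025 * 96.2361 * 1.2544 * 5.46 / 100.53096
P = 6720.33 W/m

6720.33


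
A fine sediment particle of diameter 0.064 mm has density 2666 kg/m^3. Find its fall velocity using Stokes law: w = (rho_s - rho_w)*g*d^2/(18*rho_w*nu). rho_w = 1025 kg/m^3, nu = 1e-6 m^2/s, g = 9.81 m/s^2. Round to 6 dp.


w = (rho_s - rho_w) * g * d^2 / (18 * rho_w * nu)
d = 0.064 mm = 0.000064 m
rho_s - rho_w = 2666 - 1025 = 1641
Numerator = 1641 * 9.81 * (0.000064)^2 = 0.000065938268
Denominator = 18 * 1025 * 1e-6 = 0.018450
w = 0.003574 m/s

0.003574


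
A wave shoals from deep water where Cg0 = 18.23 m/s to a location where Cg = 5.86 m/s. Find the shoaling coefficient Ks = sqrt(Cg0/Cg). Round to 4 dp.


Ks = sqrt(Cg0 / Cg)
Ks = sqrt(18.23 / 5.86)
Ks = sqrt(3.1109)
Ks = 1.7638

1.7638


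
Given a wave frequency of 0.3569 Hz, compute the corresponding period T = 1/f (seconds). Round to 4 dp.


T = 1 / f
T = 1 / 0.3569
T = 2.8019 s

2.8019


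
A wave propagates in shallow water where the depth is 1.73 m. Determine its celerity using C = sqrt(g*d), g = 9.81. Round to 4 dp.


Using the shallow-water approximation:
C = sqrt(g * d) = sqrt(9.81 * 1.73)
C = sqrt(16.9713)
C = 4.1196 m/s

4.1196


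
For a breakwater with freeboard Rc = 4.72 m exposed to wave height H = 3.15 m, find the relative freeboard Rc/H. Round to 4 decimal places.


Relative freeboard = Rc / H
= 4.72 / 3.15
= 1.4984

1.4984


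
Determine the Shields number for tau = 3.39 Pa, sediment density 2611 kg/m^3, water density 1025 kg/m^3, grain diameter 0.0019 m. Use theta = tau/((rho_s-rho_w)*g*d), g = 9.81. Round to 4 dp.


theta = tau / ((rho_s - rho_w) * g * d)
rho_s - rho_w = 2611 - 1025 = 1586
Denominator = 1586 * 9.81 * 0.0019 = 29.561454
theta = 3.39 / 29.561454
theta = 0.1147

0.1147


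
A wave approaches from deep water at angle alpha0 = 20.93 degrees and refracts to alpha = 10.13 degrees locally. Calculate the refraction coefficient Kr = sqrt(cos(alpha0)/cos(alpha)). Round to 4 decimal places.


Kr = sqrt(cos(alpha0) / cos(alpha))
cos(20.93) = 0.934018
cos(10.13) = 0.984411
Kr = sqrt(0.934018 / 0.984411)
Kr = sqrt(0.948808)
Kr = 0.9741

0.9741


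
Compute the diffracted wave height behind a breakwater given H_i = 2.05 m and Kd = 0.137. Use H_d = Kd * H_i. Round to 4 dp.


H_d = Kd * H_i
H_d = 0.137 * 2.05
H_d = 0.2809 m

0.2809


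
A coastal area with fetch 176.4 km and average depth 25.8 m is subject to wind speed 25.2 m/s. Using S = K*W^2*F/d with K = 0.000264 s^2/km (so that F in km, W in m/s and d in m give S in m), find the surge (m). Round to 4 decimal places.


S = K * W^2 * F / d
W^2 = 25.2^2 = 635.04
S = 0.000264 * 635.04 * 176.4 / 25.8
Numerator = 0.000264 * 635.04 * 176.4 = 29.573559
S = 29.573559 / 25.8 = 1.1463 m

1.1463


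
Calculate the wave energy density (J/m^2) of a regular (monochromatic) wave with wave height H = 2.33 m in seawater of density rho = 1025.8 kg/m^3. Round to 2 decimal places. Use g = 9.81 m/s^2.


E = (1/8) * rho * g * H^2
E = (1/8) * 1025.8 * 9.81 * 2.33^2
E = 0.125 * 1025.8 * 9.81 * 5.4289
E = 6828.94 J/m^2

6828.94


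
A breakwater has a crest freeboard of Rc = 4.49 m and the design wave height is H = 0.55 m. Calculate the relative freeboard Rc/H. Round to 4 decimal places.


Relative freeboard = Rc / H
= 4.49 / 0.55
= 8.1636

8.1636


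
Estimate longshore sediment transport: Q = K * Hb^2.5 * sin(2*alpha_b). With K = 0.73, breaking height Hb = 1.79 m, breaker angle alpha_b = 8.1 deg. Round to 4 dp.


Q = K * Hb^2.5 * sin(2 * alpha_b)
Hb^2.5 = 1.79^2.5 = 4.286794
sin(2 * 8.1) = sin(16.2) = 0.278991
Q = 0.73 * 4.286794 * 0.278991
Q = 0.8731 m^3/s

0.8731


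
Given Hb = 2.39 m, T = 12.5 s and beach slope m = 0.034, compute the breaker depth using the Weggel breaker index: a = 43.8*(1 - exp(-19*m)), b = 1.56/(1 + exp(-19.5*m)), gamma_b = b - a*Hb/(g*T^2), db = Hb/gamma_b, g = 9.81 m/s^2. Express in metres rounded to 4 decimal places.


a = 43.8 * (1 - exp(-19 * m))
exp(-19 * 0.034) = exp(-0.6460) = 0.524138
a = 43.8 * (1 - 0.524138) = 20.842749
b = 1.56 / (1 + exp(-19.5 * m))
exp(-19.5 * 0.034) = exp(-0.6630) = 0.515303
b = 1.56 / (1 + 0.515303) = 1.029497
Hb / (g * T^2) = 2.39 / (9.81 * 12.5^2) = 2.39 / 1532.8125 = 0.00155923
gamma_b = b - a * Hb/(g*T^2) = 1.029497 - 20.842749 * 0.00155923 = 0.996998
db = Hb / gamma_b = 2.39 / 0.996998
db = 2.3972 m

2.3972


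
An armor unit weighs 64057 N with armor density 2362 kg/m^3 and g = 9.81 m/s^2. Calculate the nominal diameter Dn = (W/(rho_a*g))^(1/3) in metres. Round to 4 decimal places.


V = W / (rho_a * g)
V = 64057 / (2362 * 9.81)
V = 64057 / 23171.22
V = 2.764507 m^3
Dn = V^(1/3) = 2.764507^(1/3)
Dn = 1.4035 m

1.4035


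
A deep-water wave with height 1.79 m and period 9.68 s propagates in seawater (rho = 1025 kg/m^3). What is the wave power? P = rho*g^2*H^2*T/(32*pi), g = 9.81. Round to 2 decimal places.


P = rho * g^2 * H^2 * T / (32 * pi)
P = 1025 * 9.81^2 * 1.79^2 * 9.68 / (32 * pi)
P = 1025 * 96.2361 * 3.2041 * 9.68 / 100.53096
P = 30432.91 W/m

30432.91


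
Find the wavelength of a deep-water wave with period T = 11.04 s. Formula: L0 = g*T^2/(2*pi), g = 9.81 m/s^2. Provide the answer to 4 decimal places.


L0 = g * T^2 / (2 * pi)
L0 = 9.81 * 11.04^2 / (2 * pi)
L0 = 9.81 * 121.8816 / 6.28319
L0 = 1195.6585 / 6.28319
L0 = 190.2950 m

190.2950


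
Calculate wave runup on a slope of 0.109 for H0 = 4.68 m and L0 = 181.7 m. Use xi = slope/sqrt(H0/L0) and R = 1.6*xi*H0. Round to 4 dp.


xi = slope / sqrt(H0/L0)
H0/L0 = 4.68/181.7 = 0.025757
sqrt(0.025757) = 0.160489
xi = 0.109 / 0.160489 = 0.679174
R = 1.6 * xi * H0 = 1.6 * 0.679174 * 4.68
R = 5.0857 m

5.0857


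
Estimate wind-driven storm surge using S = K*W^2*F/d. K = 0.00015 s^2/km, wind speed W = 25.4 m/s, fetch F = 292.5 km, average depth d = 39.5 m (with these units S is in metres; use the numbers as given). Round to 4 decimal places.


S = K * W^2 * F / d
W^2 = 25.4^2 = 645.16
S = 0.00015 * 645.16 * 292.5 / 39.5
Numerator = 0.00015 * 645.16 * 292.5 = 28.306395
S = 28.306395 / 39.5 = 0.7166 m

0.7166


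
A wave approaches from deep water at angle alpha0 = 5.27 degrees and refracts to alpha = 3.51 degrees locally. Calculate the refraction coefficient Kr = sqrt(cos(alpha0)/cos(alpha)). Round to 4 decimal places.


Kr = sqrt(cos(alpha0) / cos(alpha))
cos(5.27) = 0.995773
cos(3.51) = 0.998124
Kr = sqrt(0.995773 / 0.998124)
Kr = sqrt(0.997644)
Kr = 0.9988

0.9988


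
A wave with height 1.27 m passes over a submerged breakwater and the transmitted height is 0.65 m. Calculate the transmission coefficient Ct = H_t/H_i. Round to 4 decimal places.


Ct = H_t / H_i
Ct = 0.65 / 1.27
Ct = 0.5118

0.5118


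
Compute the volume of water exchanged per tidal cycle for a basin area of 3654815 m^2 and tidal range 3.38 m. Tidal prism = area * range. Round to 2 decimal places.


Tidal prism = Area * Tidal range
P = 3654815 * 3.38
P = 12353274.70 m^3

12353274.70


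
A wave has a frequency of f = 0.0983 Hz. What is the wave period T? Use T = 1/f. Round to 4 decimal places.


T = 1 / f
T = 1 / 0.0983
T = 10.1729 s

10.1729


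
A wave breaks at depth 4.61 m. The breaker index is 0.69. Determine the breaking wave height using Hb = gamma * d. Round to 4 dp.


Hb = gamma * d
Hb = 0.69 * 4.61
Hb = 3.1809 m

3.1809


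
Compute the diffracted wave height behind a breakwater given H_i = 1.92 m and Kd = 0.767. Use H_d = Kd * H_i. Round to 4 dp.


H_d = Kd * H_i
H_d = 0.767 * 1.92
H_d = 1.4726 m

1.4726


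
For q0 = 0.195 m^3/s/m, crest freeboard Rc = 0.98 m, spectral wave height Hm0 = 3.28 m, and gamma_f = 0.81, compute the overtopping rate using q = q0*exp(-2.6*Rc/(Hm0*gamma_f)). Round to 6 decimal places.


q = q0 * exp(-2.6 * Rc / (Hm0 * gamma_f))
Exponent = -2.6 * 0.98 / (3.28 * 0.81)
= -2.6 * 0.98 / 2.6568
= -0.959048
exp(-0.959048) = 0.383257
q = 0.195 * 0.383257
q = 0.074735 m^3/s/m

0.074735


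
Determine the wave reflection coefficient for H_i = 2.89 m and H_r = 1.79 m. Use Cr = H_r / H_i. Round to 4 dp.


Cr = H_r / H_i
Cr = 1.79 / 2.89
Cr = 0.6194

0.6194


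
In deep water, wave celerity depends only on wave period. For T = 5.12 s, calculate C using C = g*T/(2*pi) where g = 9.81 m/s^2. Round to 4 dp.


We use the deep-water celerity formula:
C = g * T / (2 * pi)
C = 9.81 * 5.12 / (2 * 3.14159...)
C = 50.227200 / 6.283185
C = 7.9939 m/s

7.9939


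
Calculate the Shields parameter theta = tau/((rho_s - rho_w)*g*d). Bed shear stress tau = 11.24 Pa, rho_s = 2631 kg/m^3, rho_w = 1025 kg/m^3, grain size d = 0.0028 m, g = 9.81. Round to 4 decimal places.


theta = tau / ((rho_s - rho_w) * g * d)
rho_s - rho_w = 2631 - 1025 = 1606
Denominator = 1606 * 9.81 * 0.0028 = 44.113608
theta = 11.24 / 44.113608
theta = 0.2548

0.2548


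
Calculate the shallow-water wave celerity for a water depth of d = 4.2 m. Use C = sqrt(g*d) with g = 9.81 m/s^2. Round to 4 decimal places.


Using the shallow-water approximation:
C = sqrt(g * d) = sqrt(9.81 * 4.2)
C = sqrt(41.2020)
C = 6.4189 m/s

6.4189


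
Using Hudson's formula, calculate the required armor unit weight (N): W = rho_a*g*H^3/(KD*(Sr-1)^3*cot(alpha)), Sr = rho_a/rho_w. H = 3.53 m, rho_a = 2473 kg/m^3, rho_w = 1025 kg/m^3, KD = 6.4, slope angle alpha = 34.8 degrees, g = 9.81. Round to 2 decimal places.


Sr = rho_a / rho_w = 2473 / 1025 = 2.412683
(Sr - 1) = 1.412683
(Sr - 1)^3 = 2.819253
cot(34.8) = 1 / tan(34.8) = 1 / 0.695018 = 1.438811
Numerator = 2473 * 9.81 * 3.53^3 = 1067129.7803
Denominator = 6.4 * 2.819253 * 1.438811 = 25.960792
W = 1067129.7803 / 25.960792
W = 41105.44 N

41105.44


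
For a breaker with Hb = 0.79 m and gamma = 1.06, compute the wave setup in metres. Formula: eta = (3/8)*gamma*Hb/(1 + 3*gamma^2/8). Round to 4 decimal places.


eta = (3/8) * gamma * Hb / (1 + 3*gamma^2/8)
Numerator = (3/8) * 1.06 * 0.79 = 0.314025
Denominator = 1 + 3*1.06^2/8 = 1 + 0.421350 = 1.421350
eta = 0.314025 / 1.421350
eta = 0.2209 m

0.2209


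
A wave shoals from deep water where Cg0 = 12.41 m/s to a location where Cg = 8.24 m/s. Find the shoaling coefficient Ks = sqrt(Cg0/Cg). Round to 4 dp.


Ks = sqrt(Cg0 / Cg)
Ks = sqrt(12.41 / 8.24)
Ks = sqrt(1.5061)
Ks = 1.2272

1.2272


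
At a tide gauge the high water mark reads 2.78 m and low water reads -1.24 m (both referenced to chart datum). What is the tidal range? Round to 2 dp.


Tidal range = High water - Low water
Tidal range = 2.78 - (-1.24)
Tidal range = 4.02 m

4.02
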